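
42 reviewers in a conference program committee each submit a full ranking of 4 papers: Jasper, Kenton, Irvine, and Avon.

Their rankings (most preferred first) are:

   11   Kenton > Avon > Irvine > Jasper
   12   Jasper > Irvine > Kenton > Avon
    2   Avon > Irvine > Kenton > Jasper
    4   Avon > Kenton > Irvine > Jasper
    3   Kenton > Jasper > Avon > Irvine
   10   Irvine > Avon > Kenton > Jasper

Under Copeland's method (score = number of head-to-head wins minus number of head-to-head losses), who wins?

Pairwise results:
  Jasper vs Kenton: Kenton wins 30–12.
  Jasper vs Irvine: Irvine wins 27–15.
  Jasper vs Avon: Avon wins 27–15.
  Kenton vs Irvine: Irvine wins 24–18.
  Kenton vs Avon: Kenton wins 26–16.
  Irvine vs Avon: Irvine wins 22–20.
Copeland scores (wins − losses):
  Jasper: 0 − 3 = -3
  Kenton: 2 − 1 = 1
  Irvine: 3 − 0 = 3
  Avon: 1 − 2 = -1
Irvine has the best Copeland score.

Irvine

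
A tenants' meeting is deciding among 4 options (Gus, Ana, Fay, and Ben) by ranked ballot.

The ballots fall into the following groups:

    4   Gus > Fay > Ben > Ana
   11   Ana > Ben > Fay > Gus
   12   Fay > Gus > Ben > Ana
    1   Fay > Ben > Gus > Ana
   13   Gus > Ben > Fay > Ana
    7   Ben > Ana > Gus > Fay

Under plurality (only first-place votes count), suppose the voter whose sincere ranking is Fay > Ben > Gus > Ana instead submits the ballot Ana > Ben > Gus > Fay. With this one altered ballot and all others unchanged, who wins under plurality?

First-place totals with the altered ballot: Gus 17, Ana 12, Fay 12, Ben 7.
The winner is unchanged: still Gus.

Gus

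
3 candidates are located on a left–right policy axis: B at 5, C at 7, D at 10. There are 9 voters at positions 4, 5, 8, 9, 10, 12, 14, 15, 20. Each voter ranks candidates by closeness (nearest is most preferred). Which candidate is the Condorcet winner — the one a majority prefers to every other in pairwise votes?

With single-peaked preferences on a line, the Condorcet winner is the candidate closest to the median voter.
The median voter (position 10) is closest to D at 10.
Check: D vs B — voters closer to D: 7 of 9.

D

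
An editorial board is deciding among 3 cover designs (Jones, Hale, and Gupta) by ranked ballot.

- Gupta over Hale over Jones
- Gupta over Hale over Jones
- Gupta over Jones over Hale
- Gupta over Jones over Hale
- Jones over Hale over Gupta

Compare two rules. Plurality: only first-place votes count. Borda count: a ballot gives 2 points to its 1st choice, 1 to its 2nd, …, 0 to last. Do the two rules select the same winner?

Plurality first-place counts: Jones 1, Hale 0, Gupta 4 → Gupta.
Borda totals: Jones 4, Hale 3, Gupta 8 → Gupta.
The two rules agree on Gupta.

Yes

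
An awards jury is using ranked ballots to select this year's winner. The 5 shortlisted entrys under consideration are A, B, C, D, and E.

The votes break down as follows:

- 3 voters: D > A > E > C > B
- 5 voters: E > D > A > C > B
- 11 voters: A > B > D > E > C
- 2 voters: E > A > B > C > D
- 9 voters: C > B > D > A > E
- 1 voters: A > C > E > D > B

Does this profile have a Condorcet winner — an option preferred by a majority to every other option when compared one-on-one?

No

Head-to-head results (31 voters total):
A vs B: A wins 22–9.
A vs C: A wins 22–9.
A vs D: D wins 17–14.
A vs E: A wins 24–7.
B vs C: C wins 18–13.
B vs D: B wins 22–9.
B vs E: B wins 20–11.
C vs D: D wins 19–12.
C vs E: E wins 21–10.
D vs E: D wins 23–8.
No candidate beats all others: A beats B beats D beats A, a majority cycle.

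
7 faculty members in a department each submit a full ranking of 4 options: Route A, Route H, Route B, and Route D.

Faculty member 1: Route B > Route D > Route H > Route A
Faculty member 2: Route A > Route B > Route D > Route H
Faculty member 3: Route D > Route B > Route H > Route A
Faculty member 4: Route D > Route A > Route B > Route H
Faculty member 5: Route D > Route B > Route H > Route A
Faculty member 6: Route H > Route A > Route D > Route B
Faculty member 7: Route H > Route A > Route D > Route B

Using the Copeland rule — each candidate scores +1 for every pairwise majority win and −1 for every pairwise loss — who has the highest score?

Route D

Pairwise results:
  Route A vs Route H: Route H wins 5–2.
  Route A vs Route B: Route A wins 4–3.
  Route A vs Route D: Route D wins 4–3.
  Route H vs Route B: Route B wins 5–2.
  Route H vs Route D: Route D wins 5–2.
  Route B vs Route D: Route D wins 5–2.
Copeland scores (wins − losses):
  Route A: 1 − 2 = -1
  Route H: 1 − 2 = -1
  Route B: 1 − 2 = -1
  Route D: 3 − 0 = 3
Route D has the best Copeland score.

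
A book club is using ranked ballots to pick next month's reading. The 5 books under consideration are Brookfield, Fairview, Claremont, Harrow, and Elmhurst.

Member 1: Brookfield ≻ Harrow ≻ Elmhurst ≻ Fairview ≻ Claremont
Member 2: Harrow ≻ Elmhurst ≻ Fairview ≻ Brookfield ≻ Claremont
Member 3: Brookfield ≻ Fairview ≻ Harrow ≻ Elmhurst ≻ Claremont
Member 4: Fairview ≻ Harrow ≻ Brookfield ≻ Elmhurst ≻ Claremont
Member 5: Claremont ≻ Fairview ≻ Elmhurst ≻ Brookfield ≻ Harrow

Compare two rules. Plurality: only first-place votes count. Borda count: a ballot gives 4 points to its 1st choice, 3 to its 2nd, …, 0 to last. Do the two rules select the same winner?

No

Plurality first-place counts: Brookfield 2, Fairview 1, Claremont 1, Harrow 1, Elmhurst 0 → Brookfield.
Borda totals: Brookfield 12, Fairview 13, Claremont 4, Harrow 12, Elmhurst 9 → Fairview.
The two rules disagree: plurality picks Brookfield, Borda picks Fairview.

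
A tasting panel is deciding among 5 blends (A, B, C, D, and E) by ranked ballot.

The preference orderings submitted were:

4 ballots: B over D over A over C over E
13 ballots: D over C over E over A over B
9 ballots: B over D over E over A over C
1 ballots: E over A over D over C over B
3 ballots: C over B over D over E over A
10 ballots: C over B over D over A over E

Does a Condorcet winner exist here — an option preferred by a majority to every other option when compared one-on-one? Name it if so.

Head-to-head results (40 voters total):
A vs B: B wins 26–14.
A vs C: C wins 26–14.
A vs D: D wins 39–1.
A vs E: E wins 26–14.
B vs C: C wins 27–13.
B vs D: B wins 26–14.
B vs E: B wins 26–14.
C vs D: D wins 27–13.
C vs E: C wins 30–10.
D vs E: D wins 39–1.
No candidate beats all others: B beats D beats C beats B, a majority cycle.

None — there is no Condorcet winner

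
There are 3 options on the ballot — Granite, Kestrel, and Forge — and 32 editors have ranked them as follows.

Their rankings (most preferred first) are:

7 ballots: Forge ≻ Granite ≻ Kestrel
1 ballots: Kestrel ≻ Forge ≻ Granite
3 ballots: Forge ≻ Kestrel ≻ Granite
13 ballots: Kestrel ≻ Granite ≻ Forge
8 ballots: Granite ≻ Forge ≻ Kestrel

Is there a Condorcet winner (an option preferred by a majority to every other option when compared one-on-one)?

Head-to-head results (32 voters total):
Granite vs Kestrel: Kestrel wins 17–15.
Granite vs Forge: Granite wins 21–11.
Kestrel vs Forge: Forge wins 18–14.
No candidate beats all others: Granite beats Forge beats Kestrel beats Granite, a majority cycle.

No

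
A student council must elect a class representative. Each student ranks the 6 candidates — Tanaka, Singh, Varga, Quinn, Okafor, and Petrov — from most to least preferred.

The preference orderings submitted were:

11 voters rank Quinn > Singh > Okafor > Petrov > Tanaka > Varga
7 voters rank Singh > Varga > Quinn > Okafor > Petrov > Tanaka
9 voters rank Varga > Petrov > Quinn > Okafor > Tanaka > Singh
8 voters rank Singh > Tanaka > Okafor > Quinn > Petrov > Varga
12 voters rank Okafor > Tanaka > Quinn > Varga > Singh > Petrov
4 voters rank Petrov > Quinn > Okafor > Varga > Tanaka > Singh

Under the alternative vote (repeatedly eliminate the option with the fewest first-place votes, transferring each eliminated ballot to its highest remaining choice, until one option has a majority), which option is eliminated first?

Round 1: Singh 15, Okafor 12, Quinn 11, Varga 9, Petrov 4, Tanaka 0. Tanaka has the fewest and is eliminated.
Round 2: Singh 15, Okafor 12, Quinn 11, Varga 9, Petrov 4. Petrov has the fewest and is eliminated.
Round 3: Singh 15, Quinn 15, Okafor 12, Varga 9. Varga has the fewest and is eliminated.
Round 4: Quinn 24, Singh 15, Okafor 12. Okafor has the fewest and is eliminated.
Round 5: Quinn 36, Singh 15. Quinn has a majority.

Tanaka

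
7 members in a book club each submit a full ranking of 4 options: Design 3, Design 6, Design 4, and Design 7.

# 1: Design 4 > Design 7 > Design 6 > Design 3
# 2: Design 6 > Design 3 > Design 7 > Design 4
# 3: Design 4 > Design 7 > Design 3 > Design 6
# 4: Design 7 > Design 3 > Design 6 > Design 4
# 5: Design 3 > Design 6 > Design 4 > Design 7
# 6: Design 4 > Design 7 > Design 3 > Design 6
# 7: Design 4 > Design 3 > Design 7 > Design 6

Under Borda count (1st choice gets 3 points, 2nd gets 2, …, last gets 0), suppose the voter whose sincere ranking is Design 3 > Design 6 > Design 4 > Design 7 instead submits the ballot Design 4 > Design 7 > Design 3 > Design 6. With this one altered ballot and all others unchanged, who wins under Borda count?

Design 4

Borda totals with the altered ballot: Design 3 9, Design 6 5, Design 4 15, Design 7 13.
The winner is unchanged: still Design 4.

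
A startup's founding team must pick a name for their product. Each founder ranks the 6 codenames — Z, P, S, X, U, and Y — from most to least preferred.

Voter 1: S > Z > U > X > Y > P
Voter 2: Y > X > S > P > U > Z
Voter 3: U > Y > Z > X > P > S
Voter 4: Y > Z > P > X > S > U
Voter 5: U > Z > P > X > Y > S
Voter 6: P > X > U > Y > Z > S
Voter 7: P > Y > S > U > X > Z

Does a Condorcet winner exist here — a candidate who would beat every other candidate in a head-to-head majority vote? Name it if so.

None — there is no Condorcet winner

Head-to-head results (7 voters total):
Z vs P: Z wins 4–3.
Z vs S: Z wins 4–3.
Z vs X: Z wins 4–3.
Z vs U: U wins 5–2.
Z vs Y: Y wins 5–2.
P vs S: P wins 5–2.
P vs X: P wins 4–3.
P vs U: P wins 4–3.
P vs Y: Y wins 4–3.
S vs X: X wins 5–2.
S vs U: S wins 4–3.
S vs Y: Y wins 6–1.
X vs U: U wins 4–3.
X vs Y: Y wins 4–3.
U vs Y: U wins 4–3.
No candidate beats all others: Z beats P beats U beats Z, a majority cycle.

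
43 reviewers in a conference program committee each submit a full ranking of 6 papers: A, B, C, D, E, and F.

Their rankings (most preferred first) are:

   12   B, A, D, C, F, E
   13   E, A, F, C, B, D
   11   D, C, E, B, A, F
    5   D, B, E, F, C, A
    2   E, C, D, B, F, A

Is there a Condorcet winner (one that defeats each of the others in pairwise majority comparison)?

No

Head-to-head results (43 voters total):
A vs B: B wins 30–13.
A vs C: A wins 25–18.
A vs D: A wins 25–18.
A vs E: E wins 31–12.
A vs F: A wins 36–7.
B vs C: C wins 26–17.
B vs D: B wins 25–18.
B vs E: E wins 26–17.
B vs F: B wins 30–13.
C vs D: D wins 28–15.
C vs E: C wins 23–20.
C vs F: C wins 25–18.
D vs E: D wins 28–15.
D vs F: D wins 30–13.
E vs F: E wins 31–12.
No candidate beats all others: A beats C beats B beats A, a majority cycle.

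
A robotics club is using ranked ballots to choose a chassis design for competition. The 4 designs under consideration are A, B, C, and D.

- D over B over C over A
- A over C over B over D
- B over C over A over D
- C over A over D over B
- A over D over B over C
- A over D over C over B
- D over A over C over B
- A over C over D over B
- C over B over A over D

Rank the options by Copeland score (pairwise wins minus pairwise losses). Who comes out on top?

Pairwise results:
  A vs B: A wins 6–3.
  A vs C: A wins 5–4.
  A vs D: A wins 7–2.
  B vs C: C wins 6–3.
  B vs D: D wins 6–3.
  C vs D: C wins 5–4.
Copeland scores (wins − losses):
  A: 3 − 0 = 3
  B: 0 − 3 = -3
  C: 2 − 1 = 1
  D: 1 − 2 = -1
A has the best Copeland score.

A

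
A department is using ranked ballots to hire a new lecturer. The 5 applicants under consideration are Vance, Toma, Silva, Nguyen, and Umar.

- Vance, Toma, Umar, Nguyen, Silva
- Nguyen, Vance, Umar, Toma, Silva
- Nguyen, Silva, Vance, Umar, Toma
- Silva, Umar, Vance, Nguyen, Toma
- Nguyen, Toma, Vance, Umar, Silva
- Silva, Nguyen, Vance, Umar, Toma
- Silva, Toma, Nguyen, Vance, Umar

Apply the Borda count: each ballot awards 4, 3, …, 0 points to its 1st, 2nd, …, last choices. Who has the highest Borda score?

Nguyen

Borda scores:
  Vance: 4 + 3 + 2 + 2 + 2 + 2 + 1 = 16
  Toma: 3 + 1 + 0 + 0 + 3 + 0 + 3 = 10
  Silva: 0 + 0 + 3 + 4 + 0 + 4 + 4 = 15
  Nguyen: 1 + 4 + 4 + 1 + 4 + 3 + 2 = 19
  Umar: 2 + 2 + 1 + 3 + 1 + 1 + 0 = 10
Nguyen has the highest total.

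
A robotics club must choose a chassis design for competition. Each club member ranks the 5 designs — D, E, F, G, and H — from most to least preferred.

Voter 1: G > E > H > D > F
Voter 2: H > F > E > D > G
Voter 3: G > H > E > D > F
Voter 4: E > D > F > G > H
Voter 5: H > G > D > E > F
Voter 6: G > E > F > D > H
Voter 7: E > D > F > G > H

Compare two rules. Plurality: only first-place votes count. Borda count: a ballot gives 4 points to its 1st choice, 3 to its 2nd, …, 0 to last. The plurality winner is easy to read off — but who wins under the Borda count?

E

Plurality first-place counts: D 0, E 2, F 0, G 3, H 2 → G.
Borda totals: D 12, E 19, F 9, G 17, H 13 → E.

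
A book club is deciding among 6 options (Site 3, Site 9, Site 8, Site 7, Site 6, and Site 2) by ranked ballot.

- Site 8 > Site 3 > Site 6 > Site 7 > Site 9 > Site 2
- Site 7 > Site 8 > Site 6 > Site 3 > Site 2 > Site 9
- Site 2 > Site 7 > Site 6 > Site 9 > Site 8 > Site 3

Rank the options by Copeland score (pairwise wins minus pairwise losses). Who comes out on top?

Site 7

Pairwise results:
  Site 3 vs Site 9: Site 3 wins 2–1.
  Site 3 vs Site 8: Site 8 wins 3–0.
  Site 3 vs Site 7: Site 7 wins 2–1.
  Site 3 vs Site 6: Site 6 wins 2–1.
  Site 3 vs Site 2: Site 3 wins 2–1.
  Site 9 vs Site 8: Site 8 wins 2–1.
  Site 9 vs Site 7: Site 7 wins 3–0.
  Site 9 vs Site 6: Site 6 wins 3–0.
  Site 9 vs Site 2: Site 2 wins 2–1.
  Site 8 vs Site 7: Site 7 wins 2–1.
  Site 8 vs Site 6: Site 8 wins 2–1.
  Site 8 vs Site 2: Site 8 wins 2–1.
  Site 7 vs Site 6: Site 7 wins 2–1.
  Site 7 vs Site 2: Site 7 wins 2–1.
  Site 6 vs Site 2: Site 6 wins 2–1.
Copeland scores (wins − losses):
  Site 3: 2 − 3 = -1
  Site 9: 0 − 5 = -5
  Site 8: 4 − 1 = 3
  Site 7: 5 − 0 = 5
  Site 6: 3 − 2 = 1
  Site 2: 1 − 4 = -3
Site 7 has the best Copeland score.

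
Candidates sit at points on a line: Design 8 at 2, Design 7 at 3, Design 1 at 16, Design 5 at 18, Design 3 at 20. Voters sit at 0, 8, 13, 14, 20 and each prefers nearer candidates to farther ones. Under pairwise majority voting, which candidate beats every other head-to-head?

Design 1

With single-peaked preferences on a line, the Condorcet winner is the candidate closest to the median voter.
The median voter (position 13) is closest to Design 1 at 16.
Check: Design 1 vs Design 5 — voters closer to Design 1: 4 of 5.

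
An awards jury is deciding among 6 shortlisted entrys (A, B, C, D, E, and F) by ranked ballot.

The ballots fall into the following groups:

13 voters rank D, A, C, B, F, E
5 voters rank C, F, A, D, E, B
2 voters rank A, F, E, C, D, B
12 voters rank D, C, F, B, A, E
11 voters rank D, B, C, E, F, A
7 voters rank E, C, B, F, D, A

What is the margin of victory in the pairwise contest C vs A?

20

Ballots ranking C above A: 5+12+11+7 = 35.
Ballots ranking A above C: 13+2 = 15.
C wins 35–15, a margin of 20.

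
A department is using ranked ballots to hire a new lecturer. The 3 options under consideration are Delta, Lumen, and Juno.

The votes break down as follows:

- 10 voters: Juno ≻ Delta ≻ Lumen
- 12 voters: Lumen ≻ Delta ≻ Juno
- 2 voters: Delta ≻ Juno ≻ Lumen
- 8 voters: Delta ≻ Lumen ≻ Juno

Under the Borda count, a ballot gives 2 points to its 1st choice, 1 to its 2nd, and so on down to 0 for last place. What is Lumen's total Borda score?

32

Borda scores:
  Delta: 10·1 + 12·1 + 2·2 + 8·2 = 42
  Lumen: 10·0 + 12·2 + 2·0 + 8·1 = 32
  Juno: 10·2 + 12·0 + 2·1 + 8·0 = 22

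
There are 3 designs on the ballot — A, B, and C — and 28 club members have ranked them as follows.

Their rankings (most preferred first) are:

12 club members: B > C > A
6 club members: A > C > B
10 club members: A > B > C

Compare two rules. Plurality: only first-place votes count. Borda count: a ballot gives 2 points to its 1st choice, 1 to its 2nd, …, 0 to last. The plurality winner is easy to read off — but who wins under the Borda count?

Plurality first-place counts: A 16, B 12, C 0 → A.
Borda totals: A 32, B 34, C 18 → B.

B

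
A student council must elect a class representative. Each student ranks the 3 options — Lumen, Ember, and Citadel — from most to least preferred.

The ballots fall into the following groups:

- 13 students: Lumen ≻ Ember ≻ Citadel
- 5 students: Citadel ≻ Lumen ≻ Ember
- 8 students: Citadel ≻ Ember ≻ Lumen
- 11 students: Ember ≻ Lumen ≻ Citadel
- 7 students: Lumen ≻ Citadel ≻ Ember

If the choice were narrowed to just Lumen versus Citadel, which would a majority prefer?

Ballots ranking Lumen above Citadel: 13+11+7 = 31.
Ballots ranking Citadel above Lumen: 5+8 = 13.
Lumen wins the head-to-head, 31–13.

Lumen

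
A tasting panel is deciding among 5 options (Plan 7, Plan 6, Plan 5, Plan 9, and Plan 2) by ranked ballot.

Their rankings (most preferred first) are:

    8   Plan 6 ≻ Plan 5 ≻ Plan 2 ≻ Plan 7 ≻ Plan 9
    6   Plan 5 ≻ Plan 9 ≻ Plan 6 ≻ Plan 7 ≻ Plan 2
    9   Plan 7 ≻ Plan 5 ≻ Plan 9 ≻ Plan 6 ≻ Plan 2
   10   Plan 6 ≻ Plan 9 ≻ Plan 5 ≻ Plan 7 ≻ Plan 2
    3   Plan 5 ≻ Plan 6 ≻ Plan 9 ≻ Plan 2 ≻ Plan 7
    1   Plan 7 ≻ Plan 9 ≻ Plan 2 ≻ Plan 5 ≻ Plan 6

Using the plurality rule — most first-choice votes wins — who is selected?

First-place vote totals:
  Plan 7: 10
  Plan 6: 18
  Plan 5: 9
  Plan 9: 0
  Plan 2: 0
Plan 6 has the most first-place votes.

Plan 6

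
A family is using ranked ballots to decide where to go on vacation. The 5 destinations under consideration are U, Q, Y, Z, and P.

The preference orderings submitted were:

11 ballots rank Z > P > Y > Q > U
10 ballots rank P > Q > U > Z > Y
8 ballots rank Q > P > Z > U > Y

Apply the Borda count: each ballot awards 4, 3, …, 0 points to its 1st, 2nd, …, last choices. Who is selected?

Borda scores:
  U: 11·0 + 10·2 + 8·1 = 28
  Q: 11·1 + 10·3 + 8·4 = 73
  Y: 11·2 + 10·0 + 8·0 = 22
  Z: 11·4 + 10·1 + 8·2 = 70
  P: 11·3 + 10·4 + 8·3 = 97
P has the highest total.

P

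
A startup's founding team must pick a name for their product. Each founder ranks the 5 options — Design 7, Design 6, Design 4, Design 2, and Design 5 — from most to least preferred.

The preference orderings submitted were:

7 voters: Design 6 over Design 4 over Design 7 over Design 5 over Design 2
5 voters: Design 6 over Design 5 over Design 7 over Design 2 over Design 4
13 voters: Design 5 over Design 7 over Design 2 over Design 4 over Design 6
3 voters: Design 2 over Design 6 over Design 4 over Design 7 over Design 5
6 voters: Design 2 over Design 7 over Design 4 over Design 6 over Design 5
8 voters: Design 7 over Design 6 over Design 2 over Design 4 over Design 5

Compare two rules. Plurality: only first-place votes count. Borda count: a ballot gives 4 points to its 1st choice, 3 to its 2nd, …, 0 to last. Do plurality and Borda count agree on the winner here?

No

Plurality first-place counts: Design 7 8, Design 6 12, Design 4 0, Design 2 9, Design 5 13 → Design 5.
Borda totals: Design 7 116, Design 6 87, Design 4 60, Design 2 83, Design 5 74 → Design 7.
The two rules disagree: plurality picks Design 5, Borda picks Design 7.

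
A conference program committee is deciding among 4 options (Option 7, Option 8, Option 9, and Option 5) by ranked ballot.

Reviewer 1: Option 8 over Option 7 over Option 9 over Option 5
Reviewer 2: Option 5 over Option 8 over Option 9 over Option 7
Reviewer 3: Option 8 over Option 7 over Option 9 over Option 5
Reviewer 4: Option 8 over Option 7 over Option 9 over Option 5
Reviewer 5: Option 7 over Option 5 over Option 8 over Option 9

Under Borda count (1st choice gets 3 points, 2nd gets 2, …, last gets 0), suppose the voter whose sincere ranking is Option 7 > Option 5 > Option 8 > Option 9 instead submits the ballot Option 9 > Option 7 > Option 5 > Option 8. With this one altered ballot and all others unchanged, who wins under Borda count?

Option 8

Borda totals with the altered ballot: Option 7 8, Option 8 11, Option 9 7, Option 5 4.
The winner is unchanged: still Option 8.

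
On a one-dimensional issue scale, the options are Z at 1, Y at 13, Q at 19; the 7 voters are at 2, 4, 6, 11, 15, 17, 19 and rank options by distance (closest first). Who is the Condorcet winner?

Y

With single-peaked preferences on a line, the Condorcet winner is the candidate closest to the median voter.
The median voter (position 11) is closest to Y at 13.
Check: Y vs Q — voters closer to Y: 5 of 7.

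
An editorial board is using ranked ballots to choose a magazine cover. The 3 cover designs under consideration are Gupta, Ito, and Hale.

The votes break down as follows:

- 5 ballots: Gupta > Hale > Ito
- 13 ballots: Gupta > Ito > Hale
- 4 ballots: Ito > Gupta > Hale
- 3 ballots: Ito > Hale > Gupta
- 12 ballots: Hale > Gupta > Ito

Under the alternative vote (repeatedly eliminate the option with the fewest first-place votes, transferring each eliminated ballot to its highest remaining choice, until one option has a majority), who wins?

Round 1: Gupta 18, Hale 12, Ito 7. Ito has the fewest and is eliminated.
Round 2: Gupta 22, Hale 15. Gupta has a majority.

Gupta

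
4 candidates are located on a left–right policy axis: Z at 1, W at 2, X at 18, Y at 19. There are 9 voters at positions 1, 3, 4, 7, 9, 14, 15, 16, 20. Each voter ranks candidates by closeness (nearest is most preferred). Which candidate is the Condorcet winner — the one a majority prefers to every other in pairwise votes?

W

With single-peaked preferences on a line, the Condorcet winner is the candidate closest to the median voter.
The median voter (position 9) is closest to W at 2.
Check: W vs Y — voters closer to W: 5 of 9.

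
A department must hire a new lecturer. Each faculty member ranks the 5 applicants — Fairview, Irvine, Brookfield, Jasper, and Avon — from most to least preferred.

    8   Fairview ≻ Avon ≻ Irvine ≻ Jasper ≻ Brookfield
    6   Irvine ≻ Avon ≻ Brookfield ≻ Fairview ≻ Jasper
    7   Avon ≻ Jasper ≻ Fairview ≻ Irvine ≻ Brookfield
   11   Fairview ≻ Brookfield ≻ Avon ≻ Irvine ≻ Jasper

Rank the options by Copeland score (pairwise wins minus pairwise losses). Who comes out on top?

Pairwise results:
  Fairview vs Irvine: Fairview wins 26–6.
  Fairview vs Brookfield: Fairview wins 26–6.
  Fairview vs Jasper: Fairview wins 25–7.
  Fairview vs Avon: Fairview wins 19–13.
  Irvine vs Brookfield: Irvine wins 21–11.
  Irvine vs Jasper: Irvine wins 25–7.
  Irvine vs Avon: Avon wins 26–6.
  Brookfield vs Jasper: Brookfield wins 17–15.
  Brookfield vs Avon: Avon wins 21–11.
  Jasper vs Avon: Avon wins 32–0.
Copeland scores (wins − losses):
  Fairview: 4 − 0 = 4
  Irvine: 2 − 2 = 0
  Brookfield: 1 − 3 = -2
  Jasper: 0 − 4 = -4
  Avon: 3 − 1 = 2
Fairview has the best Copeland score.

Fairview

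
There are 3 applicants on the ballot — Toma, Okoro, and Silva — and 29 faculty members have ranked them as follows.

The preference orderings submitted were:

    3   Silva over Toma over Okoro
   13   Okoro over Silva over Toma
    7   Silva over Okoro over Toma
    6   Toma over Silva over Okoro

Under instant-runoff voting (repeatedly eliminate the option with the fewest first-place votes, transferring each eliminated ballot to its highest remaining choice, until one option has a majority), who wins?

Silva

Round 1: Okoro 13, Silva 10, Toma 6. Toma has the fewest and is eliminated.
Round 2: Silva 16, Okoro 13. Silva has a majority.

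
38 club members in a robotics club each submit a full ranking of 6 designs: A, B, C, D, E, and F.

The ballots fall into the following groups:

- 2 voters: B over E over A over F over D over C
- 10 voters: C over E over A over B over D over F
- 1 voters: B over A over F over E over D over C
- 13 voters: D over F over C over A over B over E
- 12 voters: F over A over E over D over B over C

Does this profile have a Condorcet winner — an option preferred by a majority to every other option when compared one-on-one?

Head-to-head results (38 voters total):
A vs B: A wins 35–3.
A vs C: C wins 23–15.
A vs D: A wins 25–13.
A vs E: A wins 26–12.
A vs F: F wins 25–13.
B vs C: C wins 23–15.
B vs D: D wins 25–13.
B vs E: E wins 22–16.
B vs F: F wins 25–13.
C vs D: D wins 28–10.
C vs E: C wins 23–15.
C vs F: F wins 28–10.
D vs E: E wins 25–13.
D vs F: D wins 23–15.
E vs F: F wins 26–12.
No candidate beats all others: A beats D beats C beats A, a majority cycle.

No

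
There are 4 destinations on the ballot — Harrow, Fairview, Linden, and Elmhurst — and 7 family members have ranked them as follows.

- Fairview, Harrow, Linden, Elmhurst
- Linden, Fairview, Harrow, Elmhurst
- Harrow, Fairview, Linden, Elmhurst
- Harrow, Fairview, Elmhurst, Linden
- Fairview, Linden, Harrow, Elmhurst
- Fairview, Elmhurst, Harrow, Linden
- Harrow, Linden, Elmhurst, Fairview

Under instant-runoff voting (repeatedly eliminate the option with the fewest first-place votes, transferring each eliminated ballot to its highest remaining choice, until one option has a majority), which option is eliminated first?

Round 1: Harrow 3, Fairview 3, Linden 1, Elmhurst 0. Elmhurst has the fewest and is eliminated.
Round 2: Harrow 3, Fairview 3, Linden 1. Linden has the fewest and is eliminated.
Round 3: Fairview 4, Harrow 3. Fairview has a majority.

Elmhurst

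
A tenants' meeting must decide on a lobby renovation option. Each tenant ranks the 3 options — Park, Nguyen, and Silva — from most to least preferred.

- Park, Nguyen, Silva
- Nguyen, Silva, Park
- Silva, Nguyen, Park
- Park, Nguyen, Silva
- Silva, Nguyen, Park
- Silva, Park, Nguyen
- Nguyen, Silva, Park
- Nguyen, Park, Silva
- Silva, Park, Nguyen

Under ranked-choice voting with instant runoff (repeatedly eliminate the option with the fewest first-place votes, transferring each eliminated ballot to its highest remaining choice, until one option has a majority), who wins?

Nguyen

Round 1: Silva 4, Nguyen 3, Park 2. Park has the fewest and is eliminated.
Round 2: Nguyen 5, Silva 4. Nguyen has a majority.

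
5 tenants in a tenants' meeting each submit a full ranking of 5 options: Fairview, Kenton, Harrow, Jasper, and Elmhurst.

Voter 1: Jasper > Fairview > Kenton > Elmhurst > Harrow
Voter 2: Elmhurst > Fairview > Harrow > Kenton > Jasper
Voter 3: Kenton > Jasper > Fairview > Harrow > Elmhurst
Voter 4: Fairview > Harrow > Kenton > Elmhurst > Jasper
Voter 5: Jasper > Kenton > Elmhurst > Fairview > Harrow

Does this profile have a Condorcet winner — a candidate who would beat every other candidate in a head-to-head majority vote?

No

Head-to-head results (5 voters total):
Fairview vs Kenton: Fairview wins 3–2.
Fairview vs Harrow: Fairview wins 5–0.
Fairview vs Jasper: Jasper wins 3–2.
Fairview vs Elmhurst: Fairview wins 3–2.
Kenton vs Harrow: Kenton wins 3–2.
Kenton vs Jasper: Kenton wins 3–2.
Kenton vs Elmhurst: Kenton wins 4–1.
Harrow vs Jasper: Jasper wins 3–2.
Harrow vs Elmhurst: Elmhurst wins 3–2.
Jasper vs Elmhurst: Jasper wins 3–2.
No candidate beats all others: Fairview beats Kenton beats Jasper beats Fairview, a majority cycle.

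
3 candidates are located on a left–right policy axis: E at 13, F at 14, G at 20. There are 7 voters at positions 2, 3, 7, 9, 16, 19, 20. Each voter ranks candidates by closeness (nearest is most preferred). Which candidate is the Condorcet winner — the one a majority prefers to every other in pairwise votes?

With single-peaked preferences on a line, the Condorcet winner is the candidate closest to the median voter.
The median voter (position 9) is closest to E at 13.
Check: E vs G — voters closer to E: 5 of 7.

E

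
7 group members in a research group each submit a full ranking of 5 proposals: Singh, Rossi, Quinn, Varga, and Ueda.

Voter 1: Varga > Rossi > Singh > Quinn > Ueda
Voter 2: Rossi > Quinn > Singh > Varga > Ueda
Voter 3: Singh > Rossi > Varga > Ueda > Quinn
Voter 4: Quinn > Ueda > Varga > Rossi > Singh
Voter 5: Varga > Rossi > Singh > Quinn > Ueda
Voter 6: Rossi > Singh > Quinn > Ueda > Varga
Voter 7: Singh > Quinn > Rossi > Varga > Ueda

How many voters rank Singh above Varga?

4

Ballots ranking Singh above Varga: 4.
Ballots ranking Varga above Singh: 3.
So 4 of 7 voters prefer Singh to Varga.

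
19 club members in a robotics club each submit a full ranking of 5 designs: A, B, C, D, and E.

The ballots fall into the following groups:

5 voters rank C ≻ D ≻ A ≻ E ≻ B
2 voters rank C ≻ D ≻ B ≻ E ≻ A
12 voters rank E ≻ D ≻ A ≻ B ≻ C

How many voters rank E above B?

Ballots ranking E above B: 5+12 = 17.
Ballots ranking B above E: 2.
So 17 of 19 voters prefer E to B.

17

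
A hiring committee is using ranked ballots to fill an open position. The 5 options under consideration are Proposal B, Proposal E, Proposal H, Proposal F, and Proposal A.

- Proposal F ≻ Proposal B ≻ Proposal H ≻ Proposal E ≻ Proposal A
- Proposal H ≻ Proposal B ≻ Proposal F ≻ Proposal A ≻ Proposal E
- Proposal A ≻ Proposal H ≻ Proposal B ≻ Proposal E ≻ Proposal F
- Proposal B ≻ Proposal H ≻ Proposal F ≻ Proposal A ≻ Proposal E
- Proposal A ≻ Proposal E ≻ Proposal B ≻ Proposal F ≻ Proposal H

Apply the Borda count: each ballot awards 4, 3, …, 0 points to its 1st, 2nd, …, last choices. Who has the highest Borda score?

Proposal B

Borda scores:
  Proposal B: 3 + 3 + 2 + 4 + 2 = 14
  Proposal E: 1 + 0 + 1 + 0 + 3 = 5
  Proposal H: 2 + 4 + 3 + 3 + 0 = 12
  Proposal F: 4 + 2 + 0 + 2 + 1 = 9
  Proposal A: 0 + 1 + 4 + 1 + 4 = 10
Proposal B has the highest total.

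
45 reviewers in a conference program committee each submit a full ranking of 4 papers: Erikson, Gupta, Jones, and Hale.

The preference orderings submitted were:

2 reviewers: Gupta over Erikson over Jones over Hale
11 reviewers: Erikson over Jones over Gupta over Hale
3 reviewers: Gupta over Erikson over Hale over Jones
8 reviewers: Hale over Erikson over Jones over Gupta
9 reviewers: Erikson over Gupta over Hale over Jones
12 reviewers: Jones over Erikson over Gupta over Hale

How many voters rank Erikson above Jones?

33

Ballots ranking Erikson above Jones: 2+11+3+8+9 = 33.
Ballots ranking Jones above Erikson: 12.
So 33 of 45 voters prefer Erikson to Jones.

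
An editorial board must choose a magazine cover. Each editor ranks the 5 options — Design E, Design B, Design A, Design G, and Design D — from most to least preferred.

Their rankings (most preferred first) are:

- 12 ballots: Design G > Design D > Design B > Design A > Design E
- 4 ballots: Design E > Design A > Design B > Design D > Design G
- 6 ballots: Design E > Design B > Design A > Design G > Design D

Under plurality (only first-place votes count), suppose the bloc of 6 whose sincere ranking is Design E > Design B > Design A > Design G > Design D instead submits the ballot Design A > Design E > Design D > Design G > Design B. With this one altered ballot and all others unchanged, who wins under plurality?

First-place totals with the altered ballot: Design E 4, Design B 0, Design A 6, Design G 12, Design D 0.
The winner is unchanged: still Design G.

Design G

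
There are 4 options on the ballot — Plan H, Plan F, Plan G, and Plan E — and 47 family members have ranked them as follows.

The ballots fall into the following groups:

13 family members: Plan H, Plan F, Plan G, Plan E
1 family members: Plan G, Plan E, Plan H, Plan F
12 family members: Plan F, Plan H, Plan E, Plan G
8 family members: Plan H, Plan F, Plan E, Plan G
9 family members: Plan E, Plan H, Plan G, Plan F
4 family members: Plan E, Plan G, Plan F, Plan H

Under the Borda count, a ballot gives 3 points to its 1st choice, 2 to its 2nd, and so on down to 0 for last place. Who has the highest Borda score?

Borda scores:
  Plan H: 13·3 + 1 + 12·2 + 8·3 + 9·2 + 4·0 = 106
  Plan F: 13·2 + 0 + 12·3 + 8·2 + 9·0 + 4·1 = 82
  Plan G: 13·1 + 3 + 12·0 + 8·0 + 9·1 + 4·2 = 33
  Plan E: 13·0 + 2 + 12·1 + 8·1 + 9·3 + 4·3 = 61
Plan H has the highest total.

Plan H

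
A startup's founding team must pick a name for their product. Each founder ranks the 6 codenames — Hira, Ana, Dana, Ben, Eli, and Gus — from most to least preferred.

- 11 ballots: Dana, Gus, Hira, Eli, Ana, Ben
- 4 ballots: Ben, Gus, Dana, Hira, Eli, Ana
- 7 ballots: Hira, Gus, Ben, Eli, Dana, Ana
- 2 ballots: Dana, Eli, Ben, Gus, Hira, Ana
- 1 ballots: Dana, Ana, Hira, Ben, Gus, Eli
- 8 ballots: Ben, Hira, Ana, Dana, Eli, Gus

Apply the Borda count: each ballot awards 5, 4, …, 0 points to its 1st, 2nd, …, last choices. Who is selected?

Hira

Borda scores:
  Hira: 11·3 + 4·2 + 7·5 + 2·1 + 3 + 8·4 = 113
  Ana: 11·1 + 4·0 + 7·0 + 2·0 + 4 + 8·3 = 39
  Dana: 11·5 + 4·3 + 7·1 + 2·5 + 5 + 8·2 = 105
  Ben: 11·0 + 4·5 + 7·3 + 2·3 + 2 + 8·5 = 89
  Eli: 11·2 + 4·1 + 7·2 + 2·4 + 0 + 8·1 = 56
  Gus: 11·4 + 4·4 + 7·4 + 2·2 + 1 + 8·0 = 93
Hira has the highest total.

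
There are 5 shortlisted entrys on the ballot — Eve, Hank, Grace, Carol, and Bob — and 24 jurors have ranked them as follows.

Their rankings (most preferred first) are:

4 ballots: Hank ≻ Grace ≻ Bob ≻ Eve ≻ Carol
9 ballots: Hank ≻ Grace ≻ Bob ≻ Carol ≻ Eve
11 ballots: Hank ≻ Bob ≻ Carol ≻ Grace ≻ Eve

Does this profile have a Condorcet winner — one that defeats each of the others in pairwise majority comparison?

Head-to-head results (24 voters total):
Eve vs Hank: Hank wins 24–0.
Eve vs Grace: Grace wins 24–0.
Eve vs Carol: Carol wins 20–4.
Eve vs Bob: Bob wins 24–0.
Hank vs Grace: Hank wins 24–0.
Hank vs Carol: Hank wins 24–0.
Hank vs Bob: Hank wins 24–0.
Grace vs Carol: Grace wins 13–11.
Grace vs Bob: Grace wins 13–11.
Carol vs Bob: Bob wins 24–0.
Hank beats each rival — Eve (24–0), Grace (24–0), Carol (24–0), Bob (24–0) — so Hank is the Condorcet winner.

Yes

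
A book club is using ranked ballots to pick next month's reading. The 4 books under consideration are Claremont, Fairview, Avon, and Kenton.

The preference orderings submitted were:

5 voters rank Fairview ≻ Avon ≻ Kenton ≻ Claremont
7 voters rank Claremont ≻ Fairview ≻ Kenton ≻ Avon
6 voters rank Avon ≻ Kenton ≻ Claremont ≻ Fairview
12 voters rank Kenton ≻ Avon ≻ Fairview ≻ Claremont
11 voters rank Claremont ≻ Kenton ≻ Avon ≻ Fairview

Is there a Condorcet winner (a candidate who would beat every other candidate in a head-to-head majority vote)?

Yes

Head-to-head results (41 voters total):
Claremont vs Fairview: Claremont wins 24–17.
Claremont vs Avon: Avon wins 23–18.
Claremont vs Kenton: Kenton wins 23–18.
Fairview vs Avon: Avon wins 29–12.
Fairview vs Kenton: Kenton wins 29–12.
Avon vs Kenton: Kenton wins 30–11.
Kenton beats each rival — Claremont (23–18), Fairview (29–12), Avon (30–11) — so Kenton is the Condorcet winner.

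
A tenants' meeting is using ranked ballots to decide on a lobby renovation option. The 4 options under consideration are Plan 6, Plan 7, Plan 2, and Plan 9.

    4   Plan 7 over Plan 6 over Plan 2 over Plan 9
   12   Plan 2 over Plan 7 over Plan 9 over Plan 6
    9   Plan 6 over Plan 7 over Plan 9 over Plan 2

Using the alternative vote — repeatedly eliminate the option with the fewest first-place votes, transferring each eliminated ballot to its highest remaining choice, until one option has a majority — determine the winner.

Plan 6

Round 1: Plan 2 12, Plan 6 9, Plan 7 4, Plan 9 0. Plan 9 has the fewest and is eliminated.
Round 2: Plan 2 12, Plan 6 9, Plan 7 4. Plan 7 has the fewest and is eliminated.
Round 3: Plan 6 13, Plan 2 12. Plan 6 has a majority.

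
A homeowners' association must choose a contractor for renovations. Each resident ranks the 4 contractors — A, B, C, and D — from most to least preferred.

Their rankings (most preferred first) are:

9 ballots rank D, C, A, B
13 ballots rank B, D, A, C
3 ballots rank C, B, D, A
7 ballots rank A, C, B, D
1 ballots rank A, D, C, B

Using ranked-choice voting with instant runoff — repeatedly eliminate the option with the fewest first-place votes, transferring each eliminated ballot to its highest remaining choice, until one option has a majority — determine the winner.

Round 1: B 13, D 9, A 8, C 3. C has the fewest and is eliminated.
Round 2: B 16, D 9, A 8. A has the fewest and is eliminated.
Round 3: B 23, D 10. B has a majority.

B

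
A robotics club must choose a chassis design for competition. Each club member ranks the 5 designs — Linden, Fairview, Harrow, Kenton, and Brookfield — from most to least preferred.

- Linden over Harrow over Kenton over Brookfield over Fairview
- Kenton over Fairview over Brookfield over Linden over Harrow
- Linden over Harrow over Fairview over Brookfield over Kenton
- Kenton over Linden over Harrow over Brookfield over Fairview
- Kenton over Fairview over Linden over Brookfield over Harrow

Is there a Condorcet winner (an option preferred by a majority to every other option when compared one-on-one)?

Head-to-head results (5 voters total):
Linden vs Fairview: Linden wins 3–2.
Linden vs Harrow: Linden wins 5–0.
Linden vs Kenton: Kenton wins 3–2.
Linden vs Brookfield: Linden wins 4–1.
Fairview vs Harrow: Harrow wins 3–2.
Fairview vs Kenton: Kenton wins 4–1.
Fairview vs Brookfield: Fairview wins 3–2.
Harrow vs Kenton: Kenton wins 3–2.
Harrow vs Brookfield: Harrow wins 3–2.
Kenton vs Brookfield: Kenton wins 4–1.
Kenton beats each rival — Linden (3–2), Fairview (4–1), Harrow (3–2), Brookfield (4–1) — so Kenton is the Condorcet winner.

Yes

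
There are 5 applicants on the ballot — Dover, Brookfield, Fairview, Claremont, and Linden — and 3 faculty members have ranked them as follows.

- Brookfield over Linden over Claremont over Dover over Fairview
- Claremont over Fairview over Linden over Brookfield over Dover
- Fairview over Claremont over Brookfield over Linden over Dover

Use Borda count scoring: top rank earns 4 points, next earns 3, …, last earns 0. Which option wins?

Borda scores:
  Dover: 1 + 0 + 0 = 1
  Brookfield: 4 + 1 + 2 = 7
  Fairview: 0 + 3 + 4 = 7
  Claremont: 2 + 4 + 3 = 9
  Linden: 3 + 2 + 1 = 6
Claremont has the highest total.

Claremont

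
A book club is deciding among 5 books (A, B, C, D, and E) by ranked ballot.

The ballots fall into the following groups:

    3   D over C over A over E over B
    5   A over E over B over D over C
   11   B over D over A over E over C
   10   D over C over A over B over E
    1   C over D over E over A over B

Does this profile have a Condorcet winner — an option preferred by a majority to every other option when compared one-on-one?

No

Head-to-head results (30 voters total):
A vs B: A wins 19–11.
A vs C: A wins 16–14.
A vs D: D wins 25–5.
A vs E: A wins 29–1.
B vs C: B wins 16–14.
B vs D: B wins 16–14.
B vs E: B wins 21–9.
C vs D: D wins 29–1.
C vs E: E wins 16–14.
D vs E: D wins 25–5.
No candidate beats all others: A beats B beats D beats A, a majority cycle.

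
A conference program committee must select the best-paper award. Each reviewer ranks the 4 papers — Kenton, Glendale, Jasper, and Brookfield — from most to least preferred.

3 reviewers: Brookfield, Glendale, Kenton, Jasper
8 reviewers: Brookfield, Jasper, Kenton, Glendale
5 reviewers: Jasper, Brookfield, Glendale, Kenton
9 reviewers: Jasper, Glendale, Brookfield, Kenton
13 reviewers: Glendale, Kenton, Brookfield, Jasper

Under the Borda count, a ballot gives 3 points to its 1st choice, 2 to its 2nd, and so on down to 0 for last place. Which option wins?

Glendale

Borda scores:
  Kenton: 3·1 + 8·1 + 5·0 + 9·0 + 13·2 = 37
  Glendale: 3·2 + 8·0 + 5·1 + 9·2 + 13·3 = 68
  Jasper: 3·0 + 8·2 + 5·3 + 9·3 + 13·0 = 58
  Brookfield: 3·3 + 8·3 + 5·2 + 9·1 + 13·1 = 65
Glendale has the highest total.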